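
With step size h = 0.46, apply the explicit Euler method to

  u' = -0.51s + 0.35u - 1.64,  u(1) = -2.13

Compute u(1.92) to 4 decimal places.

Euler: u_{n+1} = u_n + h·f(s_n, u_n).
s=1.000000, u=-2.130000: f=-2.895500 → u ← -2.130000 + 0.46·(-2.895500) = -3.461930
s=1.460000, u=-3.461930: f=-3.596275 → u ← -3.461930 + 0.46·(-3.596275) = -5.116217
u(1.92) ≈ -5.1162

-5.1162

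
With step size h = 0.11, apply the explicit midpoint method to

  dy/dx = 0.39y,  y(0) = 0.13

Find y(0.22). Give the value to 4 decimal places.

0.1416

Midpoint: k1 = f(x_n, y_n); k2 = f(x_n + h/2, y_n + (h/2)·k1); y_{n+1} = y_n + h·k2.
x=0.000000, y=0.130000:
  k1 = f(0.000000, 0.130000) = 0.050700
  k2 = f(0.055000, 0.132789) = 0.051788
  y ← 0.130000 + 0.11·0.051788 = 0.135697
x=0.110000, y=0.135697:
  k1 = f(0.110000, 0.135697) = 0.052922
  k2 = f(0.165000, 0.138607) = 0.054057
  y ← 0.135697 + 0.11·0.054057 = 0.141643
y(0.22) ≈ 0.1416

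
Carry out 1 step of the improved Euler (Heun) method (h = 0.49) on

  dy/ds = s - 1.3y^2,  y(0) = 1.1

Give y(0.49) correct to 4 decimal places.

0.8001

Heun: k1 = f(s_n, y_n); k2 = f(s_n + h, y_n + h·k1); y_{n+1} = y_n + (h/2)·(k1 + k2).
s=0.000000, y=1.100000:
  k1 = f(0.000000, 1.100000) = -1.573000
  k2 = f(0.490000, 0.329230) = 0.349090
  y ← 1.100000 + (0.49/2)·(-1.573000 + 0.349090) = 0.800142
y(0.49) ≈ 0.8001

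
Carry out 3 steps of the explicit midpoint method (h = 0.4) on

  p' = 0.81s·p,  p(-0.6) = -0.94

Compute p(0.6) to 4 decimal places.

-0.9411

Midpoint: k1 = f(s_n, p_n); k2 = f(s_n + h/2, p_n + (h/2)·k1); p_{n+1} = p_n + h·k2.
s=-0.600000, p=-0.940000:
  k1 = f(-0.600000, -0.940000) = 0.456840
  k2 = f(-0.400000, -0.848632) = 0.274957
  p ← -0.940000 + 0.4·0.274957 = -0.830017
s=-0.200000, p=-0.830017:
  k1 = f(-0.200000, -0.830017) = 0.134463
  k2 = f(0.000000, -0.803125) = 0.000000
  p ← -0.830017 + 0.4·0.000000 = -0.830017
s=0.200000, p=-0.830017:
  k1 = f(0.200000, -0.830017) = -0.134463
  k2 = f(0.400000, -0.856910) = -0.277639
  p ← -0.830017 + 0.4·(-0.277639) = -0.941073
p(0.6) ≈ -0.9411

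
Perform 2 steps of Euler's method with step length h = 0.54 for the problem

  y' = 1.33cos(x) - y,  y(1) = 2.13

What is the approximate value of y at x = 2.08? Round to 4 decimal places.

0.6513

Euler: y_{n+1} = y_n + h·f(x_n, y_n).
x=1.000000, y=2.130000: f=-1.411398 → y ← 2.130000 + 0.54·(-1.411398) = 1.367845
x=1.540000, y=1.367845: f=-1.326892 → y ← 1.367845 + 0.54·(-1.326892) = 0.651323
y(2.08) ≈ 0.6513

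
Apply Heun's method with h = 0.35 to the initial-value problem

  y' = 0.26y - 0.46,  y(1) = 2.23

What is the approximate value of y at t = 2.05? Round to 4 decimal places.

2.3744

Heun: k1 = f(t_n, y_n); k2 = f(t_n + h, y_n + h·k1); y_{n+1} = y_n + (h/2)·(k1 + k2).
t=1.000000, y=2.230000:
  k1 = f(1.000000, 2.230000) = 0.119800
  k2 = f(1.350000, 2.271930) = 0.130702
  y ← 2.230000 + (0.35/2)·(0.119800 + 0.130702) = 2.273838
t=1.350000, y=2.273838:
  k1 = f(1.350000, 2.273838) = 0.131198
  k2 = f(1.700000, 2.319757) = 0.143137
  y ← 2.273838 + (0.35/2)·(0.131198 + 0.143137) = 2.321846
t=1.700000, y=2.321846:
  k1 = f(1.700000, 2.321846) = 0.143680
  k2 = f(2.050000, 2.372134) = 0.156755
  y ← 2.321846 + (0.35/2)·(0.143680 + 0.156755) = 2.374423
y(2.05) ≈ 2.3744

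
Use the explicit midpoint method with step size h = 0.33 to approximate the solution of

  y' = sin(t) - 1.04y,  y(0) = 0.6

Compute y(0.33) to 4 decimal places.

Midpoint: k1 = f(t_n, y_n); k2 = f(t_n + h/2, y_n + (h/2)·k1); y_{n+1} = y_n + h·k2.
t=0.000000, y=0.600000:
  k1 = f(0.000000, 0.600000) = -0.624000
  k2 = f(0.165000, 0.497040) = -0.352669
  y ← 0.600000 + 0.33·(-0.352669) = 0.483619
y(0.33) ≈ 0.4836

0.4836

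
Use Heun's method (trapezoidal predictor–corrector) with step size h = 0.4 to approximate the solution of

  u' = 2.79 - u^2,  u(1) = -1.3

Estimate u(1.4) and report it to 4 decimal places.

Heun: k1 = f(x_n, u_n); k2 = f(x_n + h, u_n + h·k1); u_{n+1} = u_n + (h/2)·(k1 + k2).
x=1.000000, u=-1.300000:
  k1 = f(1.000000, -1.300000) = 1.100000
  k2 = f(1.400000, -0.860000) = 2.050400
  u ← -1.300000 + (0.4/2)·(1.100000 + 2.050400) = -0.669920
u(1.4) ≈ -0.6699

-0.6699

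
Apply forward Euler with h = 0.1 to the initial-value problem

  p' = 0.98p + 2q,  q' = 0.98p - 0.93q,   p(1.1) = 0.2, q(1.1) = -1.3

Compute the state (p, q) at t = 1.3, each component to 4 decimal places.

-0.2763, -1.0556

Euler on (p,q): p_{n+1} = p_n + h·p', q_{n+1} = q_n + h·q'.
1.100000: (0.200000, -1.300000); f=(-2.404000, 1.405000) → (-0.040400, -1.159500)
1.200000: (-0.040400, -1.159500); f=(-2.358592, 1.038743) → (-0.276259, -1.055626)
(p(1.3), q(1.3)) ≈ (-0.2763, -1.0556)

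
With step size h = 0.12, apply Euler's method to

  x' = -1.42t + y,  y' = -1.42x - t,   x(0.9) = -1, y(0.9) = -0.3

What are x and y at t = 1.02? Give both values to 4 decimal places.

Euler on (x,y): x_{n+1} = x_n + h·x', y_{n+1} = y_n + h·y'.
0.900000: (-1.000000, -0.300000); f=(-1.578000, 0.520000) → (-1.189360, -0.237600)
(x(1.02), y(1.02)) ≈ (-1.1894, -0.2376)

-1.1894, -0.2376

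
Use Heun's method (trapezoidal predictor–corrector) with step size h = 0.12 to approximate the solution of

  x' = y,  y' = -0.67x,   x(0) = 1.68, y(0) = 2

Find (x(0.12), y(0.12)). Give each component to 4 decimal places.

Heun on (x,y): k1 = f(t_n, state_n); k2 = f(t_n + h, state_n + h·k1); state_{n+1} = state_n + (h/2)·(k1 + k2).
0.000000: (1.680000, 2.000000)
  k1 = (2.000000, -1.125600)
  predictor → (1.920000, 1.864928)
  k2 = (1.864928, -1.286400)
  → (1.911896, 1.855280)
(x(0.12), y(0.12)) ≈ (1.9119, 1.8553)

1.9119, 1.8553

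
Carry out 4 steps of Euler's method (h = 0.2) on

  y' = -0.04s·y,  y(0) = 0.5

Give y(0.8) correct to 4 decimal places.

0.4952

Euler: y_{n+1} = y_n + h·f(s_n, y_n).
s=0.000000, y=0.500000: f=0.000000 → y ← 0.500000 + 0.2·0.000000 = 0.500000
s=0.200000, y=0.500000: f=-0.004000 → y ← 0.500000 + 0.2·(-0.004000) = 0.499200
s=0.400000, y=0.499200: f=-0.007987 → y ← 0.499200 + 0.2·(-0.007987) = 0.497603
s=0.600000, y=0.497603: f=-0.011942 → y ← 0.497603 + 0.2·(-0.011942) = 0.495214
y(0.8) ≈ 0.4952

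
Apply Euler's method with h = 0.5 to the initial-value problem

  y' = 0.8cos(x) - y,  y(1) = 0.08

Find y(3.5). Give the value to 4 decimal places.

-0.5783

Euler: y_{n+1} = y_n + h·f(x_n, y_n).
x=1.000000, y=0.080000: f=0.352242 → y ← 0.080000 + 0.5·0.352242 = 0.256121
x=1.500000, y=0.256121: f=-0.199531 → y ← 0.256121 + 0.5·(-0.199531) = 0.156355
x=2.000000, y=0.156355: f=-0.489273 → y ← 0.156355 + 0.5·(-0.489273) = -0.088281
x=2.500000, y=-0.088281: f=-0.552634 → y ← -0.088281 + 0.5·(-0.552634) = -0.364598
x=3.000000, y=-0.364598: f=-0.427396 → y ← -0.364598 + 0.5·(-0.427396) = -0.578296
y(3.5) ≈ -0.5783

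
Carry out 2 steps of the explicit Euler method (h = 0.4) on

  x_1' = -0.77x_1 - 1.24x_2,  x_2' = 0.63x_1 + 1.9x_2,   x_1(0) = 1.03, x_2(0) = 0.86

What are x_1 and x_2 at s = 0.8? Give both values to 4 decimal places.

-0.6814, 3.1929

Euler on (x_1,x_2): x_1_{n+1} = x_1_n + h·x_1', x_2_{n+1} = x_2_n + h·x_2'.
0.000000: (1.030000, 0.860000); f=(-1.859500, 2.282900) → (0.286200, 1.773160)
0.400000: (0.286200, 1.773160); f=(-2.419092, 3.549310) → (-0.681437, 3.192884)
(x_1(0.8), x_2(0.8)) ≈ (-0.6814, 3.1929)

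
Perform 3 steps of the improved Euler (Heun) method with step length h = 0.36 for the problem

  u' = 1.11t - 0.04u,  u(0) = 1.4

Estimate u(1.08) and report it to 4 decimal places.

Heun: k1 = f(t_n, u_n); k2 = f(t_n + h, u_n + h·k1); u_{n+1} = u_n + (h/2)·(k1 + k2).
t=0.000000, u=1.400000:
  k1 = f(0.000000, 1.400000) = -0.056000
  k2 = f(0.360000, 1.379840) = 0.344406
  u ← 1.400000 + (0.36/2)·(-0.056000 + 0.344406) = 1.451913
t=0.360000, u=1.451913:
  k1 = f(0.360000, 1.451913) = 0.341523
  k2 = f(0.720000, 1.574862) = 0.736206
  u ← 1.451913 + (0.36/2)·(0.341523 + 0.736206) = 1.645904
t=0.720000, u=1.645904:
  k1 = f(0.720000, 1.645904) = 0.733364
  k2 = f(1.080000, 1.909915) = 1.122403
  u ← 1.645904 + (0.36/2)·(0.733364 + 1.122403) = 1.979942
u(1.08) ≈ 1.9799

1.9799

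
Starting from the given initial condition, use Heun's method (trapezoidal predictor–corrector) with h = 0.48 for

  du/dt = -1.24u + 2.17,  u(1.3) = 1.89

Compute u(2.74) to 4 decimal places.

1.7776

Heun: k1 = f(t_n, u_n); k2 = f(t_n + h, u_n + h·k1); u_{n+1} = u_n + (h/2)·(k1 + k2).
t=1.300000, u=1.890000:
  k1 = f(1.300000, 1.890000) = -0.173600
  k2 = f(1.780000, 1.806672) = -0.070273
  u ← 1.890000 + (0.48/2)·(-0.173600 + (-0.070273)) = 1.831470
t=1.780000, u=1.831470:
  k1 = f(1.780000, 1.831470) = -0.101023
  k2 = f(2.260000, 1.782979) = -0.040894
  u ← 1.831470 + (0.48/2)·(-0.101023 + (-0.040894)) = 1.797410
t=2.260000, u=1.797410:
  k1 = f(2.260000, 1.797410) = -0.058789
  k2 = f(2.740000, 1.769192) = -0.023798
  u ← 1.797410 + (0.48/2)·(-0.058789 + (-0.023798)) = 1.777589
u(2.74) ≈ 1.7776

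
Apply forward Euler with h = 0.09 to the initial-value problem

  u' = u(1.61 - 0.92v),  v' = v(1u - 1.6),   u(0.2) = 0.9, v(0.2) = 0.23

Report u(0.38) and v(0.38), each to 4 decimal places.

Euler on (u,v): u_{n+1} = u_n + h·u', v_{n+1} = v_n + h·v'.
0.200000: (0.900000, 0.230000); f=(1.258560, -0.161000) → (1.013270, 0.215510)
0.290000: (1.013270, 0.215510); f=(1.430465, -0.126446) → (1.142012, 0.204130)
(u(0.38), v(0.38)) ≈ (1.1420, 0.2041)

1.1420, 0.2041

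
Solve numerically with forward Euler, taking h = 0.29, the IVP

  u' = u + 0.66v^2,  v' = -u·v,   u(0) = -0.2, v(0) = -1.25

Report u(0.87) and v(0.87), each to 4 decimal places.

0.8270, -1.1598

Euler on (u,v): u_{n+1} = u_n + h·u', v_{n+1} = v_n + h·v'.
0.000000: (-0.200000, -1.250000); f=(0.831250, -0.250000) → (0.041062, -1.322500)
0.290000: (0.041062, -1.322500); f=(1.195407, 0.054305) → (0.387730, -1.306752)
0.580000: (0.387730, -1.306752); f=(1.514746, 0.506667) → (0.827007, -1.159818)
(u(0.87), v(0.87)) ≈ (0.8270, -1.1598)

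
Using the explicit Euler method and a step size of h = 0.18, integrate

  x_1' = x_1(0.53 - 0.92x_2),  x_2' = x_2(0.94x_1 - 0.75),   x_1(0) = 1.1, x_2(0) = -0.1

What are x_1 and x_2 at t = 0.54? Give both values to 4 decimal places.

Euler on (x_1,x_2): x_1_{n+1} = x_1_n + h·x_1', x_2_{n+1} = x_2_n + h·x_2'.
0.000000: (1.100000, -0.100000); f=(0.684200, -0.028400) → (1.223156, -0.105112)
0.180000: (1.223156, -0.105112); f=(0.766556, -0.042020) → (1.361136, -0.112676)
0.360000: (1.361136, -0.112676); f=(0.862500, -0.059658) → (1.516386, -0.123414)
(x_1(0.54), x_2(0.54)) ≈ (1.5164, -0.1234)

1.5164, -0.1234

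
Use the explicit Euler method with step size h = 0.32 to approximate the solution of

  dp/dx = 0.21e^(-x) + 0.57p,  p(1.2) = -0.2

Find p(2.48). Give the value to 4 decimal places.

Euler: p_{n+1} = p_n + h·f(x_n, p_n).
x=1.200000, p=-0.200000: f=-0.050749 → p ← -0.200000 + 0.32·(-0.050749) = -0.216240
x=1.520000, p=-0.216240: f=-0.077327 → p ← -0.216240 + 0.32·(-0.077327) = -0.240984
x=1.840000, p=-0.240984: f=-0.104009 → p ← -0.240984 + 0.32·(-0.104009) = -0.274267
x=2.160000, p=-0.274267: f=-0.132114 → p ← -0.274267 + 0.32·(-0.132114) = -0.316544
p(2.48) ≈ -0.3165

-0.3165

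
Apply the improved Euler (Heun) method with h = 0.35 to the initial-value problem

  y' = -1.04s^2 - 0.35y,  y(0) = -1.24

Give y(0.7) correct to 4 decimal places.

Heun: k1 = f(s_n, y_n); k2 = f(s_n + h, y_n + h·k1); y_{n+1} = y_n + (h/2)·(k1 + k2).
s=0.000000, y=-1.240000:
  k1 = f(0.000000, -1.240000) = 0.434000
  k2 = f(0.350000, -1.088100) = 0.253435
  y ← -1.240000 + (0.35/2)·(0.434000 + 0.253435) = -1.119699
s=0.350000, y=-1.119699:
  k1 = f(0.350000, -1.119699) = 0.264495
  k2 = f(0.700000, -1.027126) = -0.150106
  y ← -1.119699 + (0.35/2)·(0.264495 + (-0.150106)) = -1.099681
y(0.7) ≈ -1.0997

-1.0997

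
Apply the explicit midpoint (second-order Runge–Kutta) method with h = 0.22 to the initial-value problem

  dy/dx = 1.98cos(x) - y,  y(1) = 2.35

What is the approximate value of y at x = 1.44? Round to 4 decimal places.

1.7422

Midpoint: k1 = f(x_n, y_n); k2 = f(x_n + h/2, y_n + (h/2)·k1); y_{n+1} = y_n + h·k2.
x=1.000000, y=2.350000:
  k1 = f(1.000000, 2.350000) = -1.280201
  k2 = f(1.110000, 2.209178) = -1.328748
  y ← 2.350000 + 0.22·(-1.328748) = 2.057675
x=1.220000, y=2.057675:
  k1 = f(1.220000, 2.057675) = -1.377257
  k2 = f(1.330000, 1.906177) = -1.433995
  y ← 2.057675 + 0.22·(-1.433995) = 1.742197
y(1.44) ≈ 1.7422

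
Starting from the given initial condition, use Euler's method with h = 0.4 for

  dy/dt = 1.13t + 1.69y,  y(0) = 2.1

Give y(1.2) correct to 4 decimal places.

10.5511

Euler: y_{n+1} = y_n + h·f(t_n, y_n).
t=0.000000, y=2.100000: f=3.549000 → y ← 2.100000 + 0.4·3.549000 = 3.519600
t=0.400000, y=3.519600: f=6.400124 → y ← 3.519600 + 0.4·6.400124 = 6.079650
t=0.800000, y=6.079650: f=11.178608 → y ← 6.079650 + 0.4·11.178608 = 10.551093
y(1.2) ≈ 10.5511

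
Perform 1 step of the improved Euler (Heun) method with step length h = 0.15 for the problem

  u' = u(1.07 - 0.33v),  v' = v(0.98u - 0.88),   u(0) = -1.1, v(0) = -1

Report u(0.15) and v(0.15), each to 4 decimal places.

-1.3456, -0.7374

Heun on (u,v): k1 = f(s_n, state_n); k2 = f(s_n + h, state_n + h·k1); state_{n+1} = state_n + (h/2)·(k1 + k2).
0.000000: (-1.100000, -1.000000)
  k1 = (-1.540000, 1.958000)
  predictor → (-1.331000, -0.706300)
  k2 = (-1.734398, 1.542828)
  → (-1.345580, -0.737438)
(u(0.15), v(0.15)) ≈ (-1.3456, -0.7374)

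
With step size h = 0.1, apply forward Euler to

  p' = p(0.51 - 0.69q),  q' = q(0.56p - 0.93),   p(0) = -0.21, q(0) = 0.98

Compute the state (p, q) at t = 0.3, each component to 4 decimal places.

Euler on (p,q): p_{n+1} = p_n + h·p', q_{n+1} = q_n + h·q'.
0.000000: (-0.210000, 0.980000); f=(0.034902, -1.026648) → (-0.206510, 0.877335)
0.100000: (-0.206510, 0.877335); f=(0.019693, -0.917382) → (-0.204540, 0.785597)
0.200000: (-0.204540, 0.785597); f=(0.006558, -0.820590) → (-0.203885, 0.703538)
(p(0.3), q(0.3)) ≈ (-0.2039, 0.7035)

-0.2039, 0.7035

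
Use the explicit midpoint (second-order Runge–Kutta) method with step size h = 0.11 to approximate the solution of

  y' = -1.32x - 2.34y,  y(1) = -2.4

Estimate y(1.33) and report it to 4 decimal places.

Midpoint: k1 = f(x_n, y_n); k2 = f(x_n + h/2, y_n + (h/2)·k1); y_{n+1} = y_n + h·k2.
x=1.000000, y=-2.400000:
  k1 = f(1.000000, -2.400000) = 4.296000
  k2 = f(1.055000, -2.163720) = 3.670505
  y ← -2.400000 + 0.11·3.670505 = -1.996244
x=1.110000, y=-1.996244:
  k1 = f(1.110000, -1.996244) = 3.206012
  k2 = f(1.165000, -1.819914) = 2.720798
  y ← -1.996244 + 0.11·2.720798 = -1.696957
x=1.220000, y=-1.696957:
  k1 = f(1.220000, -1.696957) = 2.360479
  k2 = f(1.275000, -1.567130) = 1.984085
  y ← -1.696957 + 0.11·1.984085 = -1.478707
y(1.33) ≈ -1.4787

-1.4787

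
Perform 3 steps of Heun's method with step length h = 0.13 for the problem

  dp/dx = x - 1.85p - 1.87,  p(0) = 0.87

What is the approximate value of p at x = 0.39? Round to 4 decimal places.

Heun: k1 = f(x_n, p_n); k2 = f(x_n + h, p_n + h·k1); p_{n+1} = p_n + (h/2)·(k1 + k2).
x=0.000000, p=0.870000:
  k1 = f(0.000000, 0.870000) = -3.479500
  k2 = f(0.130000, 0.417665) = -2.512680
  p ← 0.870000 + (0.13/2)·(-3.479500 + (-2.512680)) = 0.480508
x=0.130000, p=0.480508:
  k1 = f(0.130000, 0.480508) = -2.628940
  k2 = f(0.260000, 0.138746) = -1.866680
  p ← 0.480508 + (0.13/2)·(-2.628940 + (-1.866680)) = 0.188293
x=0.260000, p=0.188293:
  k1 = f(0.260000, 0.188293) = -1.958342
  k2 = f(0.390000, -0.066292) = -1.357361
  p ← 0.188293 + (0.13/2)·(-1.958342 + (-1.357361)) = -0.027228
p(0.39) ≈ -0.0272

-0.0272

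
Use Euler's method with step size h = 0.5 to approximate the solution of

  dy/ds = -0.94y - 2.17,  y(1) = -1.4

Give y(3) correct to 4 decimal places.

Euler: y_{n+1} = y_n + h·f(s_n, y_n).
s=1.000000, y=-1.400000: f=-0.854000 → y ← -1.400000 + 0.5·(-0.854000) = -1.827000
s=1.500000, y=-1.827000: f=-0.452620 → y ← -1.827000 + 0.5·(-0.452620) = -2.053310
s=2.000000, y=-2.053310: f=-0.239889 → y ← -2.053310 + 0.5·(-0.239889) = -2.173254
s=2.500000, y=-2.173254: f=-0.127141 → y ← -2.173254 + 0.5·(-0.127141) = -2.236825
y(3) ≈ -2.2368

-2.2368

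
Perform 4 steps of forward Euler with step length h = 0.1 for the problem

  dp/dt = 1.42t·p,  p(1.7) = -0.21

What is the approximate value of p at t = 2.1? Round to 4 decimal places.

Euler: p_{n+1} = p_n + h·f(t_n, p_n).
t=1.700000, p=-0.210000: f=-0.506940 → p ← -0.210000 + 0.1·(-0.506940) = -0.260694
t=1.800000, p=-0.260694: f=-0.666334 → p ← -0.260694 + 0.1·(-0.666334) = -0.327327
t=1.900000, p=-0.327327: f=-0.883129 → p ← -0.327327 + 0.1·(-0.883129) = -0.415640
t=2.000000, p=-0.415640: f=-1.180418 → p ← -0.415640 + 0.1·(-1.180418) = -0.533682
p(2.1) ≈ -0.5337

-0.5337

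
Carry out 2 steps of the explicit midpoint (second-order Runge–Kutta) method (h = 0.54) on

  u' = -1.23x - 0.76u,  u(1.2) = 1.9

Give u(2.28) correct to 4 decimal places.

Midpoint: k1 = f(x_n, u_n); k2 = f(x_n + h/2, u_n + (h/2)·k1); u_{n+1} = u_n + h·k2.
x=1.200000, u=1.900000:
  k1 = f(1.200000, 1.900000) = -2.920000
  k2 = f(1.470000, 1.111600) = -2.652916
  u ← 1.900000 + 0.54·(-2.652916) = 0.467425
x=1.740000, u=0.467425:
  k1 = f(1.740000, 0.467425) = -2.495443
  k2 = f(2.010000, -0.206344) = -2.315478
  u ← 0.467425 + 0.54·(-2.315478) = -0.782933
u(2.28) ≈ -0.7829

-0.7829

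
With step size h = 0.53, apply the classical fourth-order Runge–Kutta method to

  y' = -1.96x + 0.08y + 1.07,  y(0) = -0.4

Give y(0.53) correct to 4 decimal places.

-0.1172

RK4: k1 = f(x_n, y_n); k2 = f(x_n + h/2, y_n + (h/2)·k1); k3 = f(x_n + h/2, y_n + (h/2)·k2); k4 = f(x_n + h, y_n + h·k3); y_{n+1} = y_n + (h/6)·(k1 + 2k2 + 2k3 + k4).
x=0.000000, y=-0.400000:
  k1 = f(0.000000, -0.400000) = 1.038000
  k2 = f(0.265000, -0.124930) = 0.540606
  k3 = f(0.265000, -0.256740) = 0.530061
  k4 = f(0.530000, -0.119068) = 0.021675
  y ← -0.400000 + (0.53/6)·(k1 + 2k2 + 2k3 + k4) = -0.117244
y(0.53) ≈ -0.1172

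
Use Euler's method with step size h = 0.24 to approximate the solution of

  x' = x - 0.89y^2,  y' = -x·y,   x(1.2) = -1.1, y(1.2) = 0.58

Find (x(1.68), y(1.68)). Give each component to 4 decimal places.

-1.8953, 0.9858

Euler on (x,y): x_{n+1} = x_n + h·x', y_{n+1} = y_n + h·y'.
1.200000: (-1.100000, 0.580000); f=(-1.399396, 0.638000) → (-1.435855, 0.733120)
1.440000: (-1.435855, 0.733120); f=(-1.914199, 1.052654) → (-1.895263, 0.985757)
(x(1.68), y(1.68)) ≈ (-1.8953, 0.9858)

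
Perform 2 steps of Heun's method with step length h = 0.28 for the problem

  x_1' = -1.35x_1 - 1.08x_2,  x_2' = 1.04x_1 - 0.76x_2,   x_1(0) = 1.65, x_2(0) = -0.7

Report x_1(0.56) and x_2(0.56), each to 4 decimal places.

0.8348, 0.0992

Heun on (x_1,x_2): k1 = f(x_n, state_n); k2 = f(x_n + h, state_n + h·k1); state_{n+1} = state_n + (h/2)·(k1 + k2).
0.000000: (1.650000, -0.700000)
  k1 = (-1.471500, 2.248000)
  predictor → (1.237980, -0.070560)
  k2 = (-1.595068, 1.341125)
  → (1.220680, -0.197523)
0.280000: (1.220680, -0.197523)
  k1 = (-1.434594, 1.419625)
  predictor → (0.818994, 0.199972)
  k2 = (-1.321612, 0.699775)
  → (0.834812, 0.099193)
(x_1(0.56), x_2(0.56)) ≈ (0.8348, 0.0992)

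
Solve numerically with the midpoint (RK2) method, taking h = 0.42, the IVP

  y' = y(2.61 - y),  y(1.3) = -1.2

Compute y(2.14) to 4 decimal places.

Midpoint: k1 = f(x_n, y_n); k2 = f(x_n + h/2, y_n + (h/2)·k1); y_{n+1} = y_n + h·k2.
x=1.300000, y=-1.200000:
  k1 = f(1.300000, -1.200000) = -4.572000
  k2 = f(1.510000, -2.160120) = -10.304032
  y ← -1.200000 + 0.42·(-10.304032) = -5.527693
x=1.720000, y=-5.527693:
  k1 = f(1.720000, -5.527693) = -44.982672
  k2 = f(1.930000, -14.974054) = -263.304590
  y ← -5.527693 + 0.42·(-263.304590) = -116.115621
y(2.14) ≈ -116.1156

-116.1156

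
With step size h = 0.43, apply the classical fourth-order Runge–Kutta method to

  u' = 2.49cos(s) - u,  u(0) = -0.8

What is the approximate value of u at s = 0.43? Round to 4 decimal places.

RK4: k1 = f(s_n, u_n); k2 = f(s_n + h/2, u_n + (h/2)·k1); k3 = f(s_n + h/2, u_n + (h/2)·k2); k4 = f(s_n + h, u_n + h·k3); u_{n+1} = u_n + (h/6)·(k1 + 2k2 + 2k3 + k4).
s=0.000000, u=-0.800000:
  k1 = f(0.000000, -0.800000) = 3.290000
  k2 = f(0.215000, -0.092650) = 2.525321
  k3 = f(0.215000, -0.257056) = 2.689727
  k4 = f(0.430000, 0.356583) = 1.906742
  u ← -0.800000 + (0.43/6)·(k1 + 2k2 + 2k3 + k4) = 0.319923
u(0.43) ≈ 0.3199

0.3199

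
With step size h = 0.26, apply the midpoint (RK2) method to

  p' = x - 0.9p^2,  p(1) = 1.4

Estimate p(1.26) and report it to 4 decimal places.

1.2979

Midpoint: k1 = f(x_n, p_n); k2 = f(x_n + h/2, p_n + (h/2)·k1); p_{n+1} = p_n + h·k2.
x=1.000000, p=1.400000:
  k1 = f(1.000000, 1.400000) = -0.764000
  k2 = f(1.130000, 1.300680) = -0.392592
  p ← 1.400000 + 0.26·(-0.392592) = 1.297926
p(1.26) ≈ 1.2979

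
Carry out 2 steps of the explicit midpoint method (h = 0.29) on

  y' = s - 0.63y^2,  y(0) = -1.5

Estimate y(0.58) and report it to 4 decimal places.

-2.8372

Midpoint: k1 = f(s_n, y_n); k2 = f(s_n + h/2, y_n + (h/2)·k1); y_{n+1} = y_n + h·k2.
s=0.000000, y=-1.500000:
  k1 = f(0.000000, -1.500000) = -1.417500
  k2 = f(0.145000, -1.705537) = -1.687581
  y ← -1.500000 + 0.29·(-1.687581) = -1.989398
s=0.290000, y=-1.989398:
  k1 = f(0.290000, -1.989398) = -2.203355
  k2 = f(0.435000, -2.308885) = -2.923498
  y ← -1.989398 + 0.29·(-2.923498) = -2.837213
y(0.58) ≈ -2.8372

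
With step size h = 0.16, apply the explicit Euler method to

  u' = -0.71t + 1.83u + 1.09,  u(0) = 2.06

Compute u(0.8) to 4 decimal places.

Euler: u_{n+1} = u_n + h·f(t_n, u_n).
t=0.000000, u=2.060000: f=4.859800 → u ← 2.060000 + 0.16·4.859800 = 2.837568
t=0.160000, u=2.837568: f=6.169149 → u ← 2.837568 + 0.16·6.169149 = 3.824632
t=0.320000, u=3.824632: f=7.861876 → u ← 3.824632 + 0.16·7.861876 = 5.082532
t=0.480000, u=5.082532: f=10.050234 → u ← 5.082532 + 0.16·10.050234 = 6.690570
t=0.640000, u=6.690570: f=12.879342 → u ← 6.690570 + 0.16·12.879342 = 8.751264
u(0.8) ≈ 8.7513

8.7513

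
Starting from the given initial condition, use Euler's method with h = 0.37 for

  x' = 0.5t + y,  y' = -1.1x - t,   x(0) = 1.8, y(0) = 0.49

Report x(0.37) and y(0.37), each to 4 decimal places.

Euler on (x,y): x_{n+1} = x_n + h·x', y_{n+1} = y_n + h·y'.
0.000000: (1.800000, 0.490000); f=(0.490000, -1.980000) → (1.981300, -0.242600)
(x(0.37), y(0.37)) ≈ (1.9813, -0.2426)

1.9813, -0.2426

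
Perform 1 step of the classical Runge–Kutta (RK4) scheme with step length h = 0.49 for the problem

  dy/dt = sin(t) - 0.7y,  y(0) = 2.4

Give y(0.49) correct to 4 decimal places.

RK4: k1 = f(t_n, y_n); k2 = f(t_n + h/2, y_n + (h/2)·k1); k3 = f(t_n + h/2, y_n + (h/2)·k2); k4 = f(t_n + h, y_n + h·k3); y_{n+1} = y_n + (h/6)·(k1 + 2k2 + 2k3 + k4).
t=0.000000, y=2.400000:
  k1 = f(0.000000, 2.400000) = -1.680000
  k2 = f(0.245000, 1.988400) = -1.149324
  k3 = f(0.245000, 2.118416) = -1.240335
  k4 = f(0.490000, 1.792236) = -0.783939
  y ← 2.400000 + (0.49/6)·(k1 + 2k2 + 2k3 + k4) = 1.808467
y(0.49) ≈ 1.8085

1.8085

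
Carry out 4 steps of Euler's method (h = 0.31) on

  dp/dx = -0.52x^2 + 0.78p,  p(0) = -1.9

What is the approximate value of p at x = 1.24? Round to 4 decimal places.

-4.7584

Euler: p_{n+1} = p_n + h·f(x_n, p_n).
x=0.000000, p=-1.900000: f=-1.482000 → p ← -1.900000 + 0.31·(-1.482000) = -2.359420
x=0.310000, p=-2.359420: f=-1.890320 → p ← -2.359420 + 0.31·(-1.890320) = -2.945419
x=0.620000, p=-2.945419: f=-2.497315 → p ← -2.945419 + 0.31·(-2.497315) = -3.719587
x=0.930000, p=-3.719587: f=-3.351026 → p ← -3.719587 + 0.31·(-3.351026) = -4.758405
p(1.24) ≈ -4.7584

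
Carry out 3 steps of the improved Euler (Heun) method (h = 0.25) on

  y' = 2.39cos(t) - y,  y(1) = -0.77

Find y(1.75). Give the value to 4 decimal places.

Heun: k1 = f(t_n, y_n); k2 = f(t_n + h, y_n + h·k1); y_{n+1} = y_n + (h/2)·(k1 + k2).
t=1.000000, y=-0.770000:
  k1 = f(1.000000, -0.770000) = 2.061323
  k2 = f(1.250000, -0.254669) = 1.008290
  y ← -0.770000 + (0.25/2)·(2.061323 + 1.008290) = -0.386298
t=1.250000, y=-0.386298:
  k1 = f(1.250000, -0.386298) = 1.139919
  k2 = f(1.500000, -0.101319) = 0.270381
  y ← -0.386298 + (0.25/2)·(1.139919 + 0.270381) = -0.210011
t=1.500000, y=-0.210011:
  k1 = f(1.500000, -0.210011) = 0.379073
  k2 = f(1.750000, -0.115243) = -0.310765
  y ← -0.210011 + (0.25/2)·(0.379073 + (-0.310765)) = -0.201473
y(1.75) ≈ -0.2015

-0.2015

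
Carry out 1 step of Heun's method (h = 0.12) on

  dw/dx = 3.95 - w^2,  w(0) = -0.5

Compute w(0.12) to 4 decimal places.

Heun: k1 = f(x_n, w_n); k2 = f(x_n + h, w_n + h·k1); w_{n+1} = w_n + (h/2)·(k1 + k2).
x=0.000000, w=-0.500000:
  k1 = f(0.000000, -0.500000) = 3.700000
  k2 = f(0.120000, -0.056000) = 3.946864
  w ← -0.500000 + (0.12/2)·(3.700000 + 3.946864) = -0.041188
w(0.12) ≈ -0.0412

-0.0412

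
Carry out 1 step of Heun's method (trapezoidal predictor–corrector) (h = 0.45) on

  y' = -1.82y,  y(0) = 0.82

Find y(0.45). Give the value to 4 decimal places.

Heun: k1 = f(x_n, y_n); k2 = f(x_n + h, y_n + h·k1); y_{n+1} = y_n + (h/2)·(k1 + k2).
x=0.000000, y=0.820000:
  k1 = f(0.000000, 0.820000) = -1.492400
  k2 = f(0.450000, 0.148420) = -0.270124
  y ← 0.820000 + (0.45/2)·(-1.492400 + (-0.270124)) = 0.423432
y(0.45) ≈ 0.4234

0.4234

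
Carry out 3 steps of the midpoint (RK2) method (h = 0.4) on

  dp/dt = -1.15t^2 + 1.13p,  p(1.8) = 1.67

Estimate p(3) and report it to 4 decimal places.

Midpoint: k1 = f(t_n, p_n); k2 = f(t_n + h/2, p_n + (h/2)·k1); p_{n+1} = p_n + h·k2.
t=1.800000, p=1.670000:
  k1 = f(1.800000, 1.670000) = -1.838900
  k2 = f(2.000000, 1.302220) = -3.128491
  p ← 1.670000 + 0.4·(-3.128491) = 0.418603
t=2.200000, p=0.418603:
  k1 = f(2.200000, 0.418603) = -5.092978
  k2 = f(2.400000, -0.599992) = -7.301991
  p ← 0.418603 + 0.4·(-7.301991) = -2.502193
t=2.600000, p=-2.502193:
  k1 = f(2.600000, -2.502193) = -10.601478
  k2 = f(2.800000, -4.622489) = -14.239412
  p ← -2.502193 + 0.4·(-14.239412) = -8.197958
p(3) ≈ -8.1980

-8.1980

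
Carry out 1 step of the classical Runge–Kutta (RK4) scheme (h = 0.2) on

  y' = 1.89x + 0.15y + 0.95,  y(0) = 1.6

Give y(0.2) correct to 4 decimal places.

RK4: k1 = f(x_n, y_n); k2 = f(x_n + h/2, y_n + (h/2)·k1); k3 = f(x_n + h/2, y_n + (h/2)·k2); k4 = f(x_n + h, y_n + h·k3); y_{n+1} = y_n + (h/6)·(k1 + 2k2 + 2k3 + k4).
x=0.000000, y=1.600000:
  k1 = f(0.000000, 1.600000) = 1.190000
  k2 = f(0.100000, 1.719000) = 1.396850
  k3 = f(0.100000, 1.739685) = 1.399953
  k4 = f(0.200000, 1.879991) = 1.609999
  y ← 1.600000 + (0.2/6)·(k1 + 2k2 + 2k3 + k4) = 1.879787
y(0.2) ≈ 1.8798

1.8798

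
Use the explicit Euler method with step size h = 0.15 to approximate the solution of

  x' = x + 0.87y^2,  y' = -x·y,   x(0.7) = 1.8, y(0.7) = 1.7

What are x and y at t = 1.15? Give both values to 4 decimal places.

Euler on (x,y): x_{n+1} = x_n + h·x', y_{n+1} = y_n + h·y'.
0.700000: (1.800000, 1.700000); f=(4.314300, -3.060000) → (2.447145, 1.241000)
0.850000: (2.447145, 1.241000); f=(3.787015, -3.036907) → (3.015197, 0.785464)
1.000000: (3.015197, 0.785464); f=(3.551947, -2.368329) → (3.547989, 0.430215)
(x(1.15), y(1.15)) ≈ (3.5480, 0.4302)

3.5480, 0.4302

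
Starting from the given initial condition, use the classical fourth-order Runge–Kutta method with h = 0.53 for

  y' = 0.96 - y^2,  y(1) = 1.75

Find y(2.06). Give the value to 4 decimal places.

RK4: k1 = f(x_n, y_n); k2 = f(x_n + h/2, y_n + (h/2)·k1); k3 = f(x_n + h/2, y_n + (h/2)·k2); k4 = f(x_n + h, y_n + h·k3); y_{n+1} = y_n + (h/6)·(k1 + 2k2 + 2k3 + k4).
x=1.000000, y=1.750000:
  k1 = f(1.000000, 1.750000) = -2.102500
  k2 = f(1.265000, 1.192837) = -0.462861
  k3 = f(1.265000, 1.627342) = -1.688241
  k4 = f(1.530000, 0.855232) = 0.228578
  y ← 1.750000 + (0.53/6)·(k1 + 2k2 + 2k3 + k4) = 1.204442
x=1.530000, y=1.204442:
  k1 = f(1.530000, 1.204442) = -0.490681
  k2 = f(1.795000, 1.074412) = -0.194360
  k3 = f(1.795000, 1.152937) = -0.369263
  k4 = f(2.060000, 1.008733) = -0.057542
  y ← 1.204442 + (0.53/6)·(k1 + 2k2 + 2k3 + k4) = 1.056442
y(2.06) ≈ 1.0564

1.0564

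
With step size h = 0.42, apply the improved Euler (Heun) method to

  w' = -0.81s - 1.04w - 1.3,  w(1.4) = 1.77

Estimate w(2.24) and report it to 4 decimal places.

Heun: k1 = f(s_n, w_n); k2 = f(s_n + h, w_n + h·k1); w_{n+1} = w_n + (h/2)·(k1 + k2).
s=1.400000, w=1.770000:
  k1 = f(1.400000, 1.770000) = -4.274800
  k2 = f(1.820000, -0.025416) = -2.747767
  w ← 1.770000 + (0.42/2)·(-4.274800 + (-2.747767)) = 0.295261
s=1.820000, w=0.295261:
  k1 = f(1.820000, 0.295261) = -3.081271
  k2 = f(2.240000, -0.998873) = -2.075572
  w ← 0.295261 + (0.42/2)·(-3.081271 + (-2.075572)) = -0.787676
w(2.24) ≈ -0.7877

-0.7877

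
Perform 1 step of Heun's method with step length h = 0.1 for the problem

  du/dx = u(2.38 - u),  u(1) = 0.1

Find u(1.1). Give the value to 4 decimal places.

0.1253

Heun: k1 = f(x_n, u_n); k2 = f(x_n + h, u_n + h·k1); u_{n+1} = u_n + (h/2)·(k1 + k2).
x=1.000000, u=0.100000:
  k1 = f(1.000000, 0.100000) = 0.228000
  k2 = f(1.100000, 0.122800) = 0.277184
  u ← 0.100000 + (0.1/2)·(0.228000 + 0.277184) = 0.125259
u(1.1) ≈ 0.1253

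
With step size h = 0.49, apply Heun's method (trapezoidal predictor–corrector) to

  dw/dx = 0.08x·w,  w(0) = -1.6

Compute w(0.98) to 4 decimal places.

Heun: k1 = f(x_n, w_n); k2 = f(x_n + h, w_n + h·k1); w_{n+1} = w_n + (h/2)·(k1 + k2).
x=0.000000, w=-1.600000:
  k1 = f(0.000000, -1.600000) = 0.000000
  k2 = f(0.490000, -1.600000) = -0.062720
  w ← -1.600000 + (0.49/2)·(0.000000 + (-0.062720)) = -1.615366
x=0.490000, w=-1.615366:
  k1 = f(0.490000, -1.615366) = -0.063322
  k2 = f(0.980000, -1.646394) = -0.129077
  w ← -1.615366 + (0.49/2)·(-0.063322 + (-0.129077)) = -1.662504
w(0.98) ≈ -1.6625

-1.6625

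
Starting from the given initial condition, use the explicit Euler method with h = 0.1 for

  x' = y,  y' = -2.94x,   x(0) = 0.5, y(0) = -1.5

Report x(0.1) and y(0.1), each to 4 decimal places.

0.3500, -1.6470

Euler on (x,y): x_{n+1} = x_n + h·x', y_{n+1} = y_n + h·y'.
0.000000: (0.500000, -1.500000); f=(-1.500000, -1.470000) → (0.350000, -1.647000)
(x(0.1), y(0.1)) ≈ (0.3500, -1.6470)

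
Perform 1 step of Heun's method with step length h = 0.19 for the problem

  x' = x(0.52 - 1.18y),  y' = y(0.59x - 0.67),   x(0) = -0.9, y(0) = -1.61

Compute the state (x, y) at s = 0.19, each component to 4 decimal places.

-1.3548, -1.2557

Heun on (x,y): k1 = f(s_n, state_n); k2 = f(s_n + h, state_n + h·k1); state_{n+1} = state_n + (h/2)·(k1 + k2).
0.000000: (-0.900000, -1.610000)
  k1 = (-2.177820, 1.933610)
  predictor → (-1.313786, -1.242614)
  k2 = (-2.609553, 1.795743)
  → (-1.354800, -1.255711)
(x(0.19), y(0.19)) ≈ (-1.3548, -1.2557)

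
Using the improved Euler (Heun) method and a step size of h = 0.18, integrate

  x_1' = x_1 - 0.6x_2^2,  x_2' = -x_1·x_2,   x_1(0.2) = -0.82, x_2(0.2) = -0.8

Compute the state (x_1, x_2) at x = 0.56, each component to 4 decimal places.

-1.4019, -1.1728

Heun on (x_1,x_2): k1 = f(x_n, state_n); k2 = f(x_n + h, state_n + h·k1); state_{n+1} = state_n + (h/2)·(k1 + k2).
0.200000: (-0.820000, -0.800000)
  k1 = (-1.204000, -0.656000)
  predictor → (-1.036720, -0.918080)
  k2 = (-1.542443, -0.951792)
  → (-1.067180, -0.944701)
0.380000: (-1.067180, -0.944701)
  k1 = (-1.602656, -1.008166)
  predictor → (-1.355658, -1.126171)
  k2 = (-2.116615, -1.526703)
  → (-1.401914, -1.172839)
(x_1(0.56), x_2(0.56)) ≈ (-1.4019, -1.1728)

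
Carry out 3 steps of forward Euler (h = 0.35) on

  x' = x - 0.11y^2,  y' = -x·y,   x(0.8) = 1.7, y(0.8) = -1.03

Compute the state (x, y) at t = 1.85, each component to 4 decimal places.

4.0989, 0.0055

Euler on (x,y): x_{n+1} = x_n + h·x', y_{n+1} = y_n + h·y'.
0.800000: (1.700000, -1.030000); f=(1.583301, 1.751000) → (2.254155, -0.417150)
1.150000: (2.254155, -0.417150); f=(2.235014, 0.940321) → (3.036410, -0.088038)
1.500000: (3.036410, -0.088038); f=(3.035558, 0.267319) → (4.098855, 0.005524)
(x(1.85), y(1.85)) ≈ (4.0989, 0.0055)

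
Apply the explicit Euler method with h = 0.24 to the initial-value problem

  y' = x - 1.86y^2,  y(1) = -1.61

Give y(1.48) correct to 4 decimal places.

-5.0804

Euler: y_{n+1} = y_n + h·f(x_n, y_n).
x=1.000000, y=-1.610000: f=-3.821306 → y ← -1.610000 + 0.24·(-3.821306) = -2.527113
x=1.240000, y=-2.527113: f=-10.638522 → y ← -2.527113 + 0.24·(-10.638522) = -5.080359
y(1.48) ≈ -5.0804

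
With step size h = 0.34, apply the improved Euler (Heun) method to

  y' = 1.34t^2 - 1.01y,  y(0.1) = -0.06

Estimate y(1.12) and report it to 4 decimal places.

Heun: k1 = f(t_n, y_n); k2 = f(t_n + h, y_n + h·k1); y_{n+1} = y_n + (h/2)·(k1 + k2).
t=0.100000, y=-0.060000:
  k1 = f(0.100000, -0.060000) = 0.074000
  k2 = f(0.440000, -0.034840) = 0.294612
  y ← -0.060000 + (0.34/2)·(0.074000 + 0.294612) = 0.002664
t=0.440000, y=0.002664:
  k1 = f(0.440000, 0.002664) = 0.256733
  k2 = f(0.780000, 0.089953) = 0.724403
  y ← 0.002664 + (0.34/2)·(0.256733 + 0.724403) = 0.169457
t=0.780000, y=0.169457:
  k1 = f(0.780000, 0.169457) = 0.644104
  k2 = f(1.120000, 0.388453) = 1.288559
  y ← 0.169457 + (0.34/2)·(0.644104 + 1.288559) = 0.498010
y(1.12) ≈ 0.4980

0.4980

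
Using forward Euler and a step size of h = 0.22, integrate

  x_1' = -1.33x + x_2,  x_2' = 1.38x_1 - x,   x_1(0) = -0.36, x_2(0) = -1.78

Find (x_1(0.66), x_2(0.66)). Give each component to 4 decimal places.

-1.8369, -2.6366

Euler on (x_1,x_2): x_1_{n+1} = x_1_n + h·x_1', x_2_{n+1} = x_2_n + h·x_2'.
0.000000: (-0.360000, -1.780000); f=(-1.780000, -0.496800) → (-0.751600, -1.889296)
0.220000: (-0.751600, -1.889296); f=(-2.181896, -1.257208) → (-1.231617, -2.165882)
0.440000: (-1.231617, -2.165882); f=(-2.751082, -2.139632) → (-1.836855, -2.636601)
(x_1(0.66), x_2(0.66)) ≈ (-1.8369, -2.6366)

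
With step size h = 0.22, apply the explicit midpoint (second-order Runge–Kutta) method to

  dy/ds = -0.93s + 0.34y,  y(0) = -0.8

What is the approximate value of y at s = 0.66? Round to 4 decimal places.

-1.2177

Midpoint: k1 = f(s_n, y_n); k2 = f(s_n + h/2, y_n + (h/2)·k1); y_{n+1} = y_n + h·k2.
s=0.000000, y=-0.800000:
  k1 = f(0.000000, -0.800000) = -0.272000
  k2 = f(0.110000, -0.829920) = -0.384473
  y ← -0.800000 + 0.22·(-0.384473) = -0.884584
s=0.220000, y=-0.884584:
  k1 = f(0.220000, -0.884584) = -0.505359
  k2 = f(0.330000, -0.940173) = -0.626559
  y ← -0.884584 + 0.22·(-0.626559) = -1.022427
s=0.440000, y=-1.022427:
  k1 = f(0.440000, -1.022427) = -0.756825
  k2 = f(0.550000, -1.105678) = -0.887430
  y ← -1.022427 + 0.22·(-0.887430) = -1.217662
y(0.66) ≈ -1.2177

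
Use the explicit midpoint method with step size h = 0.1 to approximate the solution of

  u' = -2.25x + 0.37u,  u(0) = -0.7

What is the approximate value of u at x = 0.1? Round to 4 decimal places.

Midpoint: k1 = f(x_n, u_n); k2 = f(x_n + h/2, u_n + (h/2)·k1); u_{n+1} = u_n + h·k2.
x=0.000000, u=-0.700000:
  k1 = f(0.000000, -0.700000) = -0.259000
  k2 = f(0.050000, -0.712950) = -0.376292
  u ← -0.700000 + 0.1·(-0.376292) = -0.737629
u(0.1) ≈ -0.7376

-0.7376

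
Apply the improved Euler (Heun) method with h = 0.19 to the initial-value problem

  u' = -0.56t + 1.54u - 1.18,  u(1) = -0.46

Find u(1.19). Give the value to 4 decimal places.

Heun: k1 = f(t_n, u_n); k2 = f(t_n + h, u_n + h·k1); u_{n+1} = u_n + (h/2)·(k1 + k2).
t=1.000000, u=-0.460000:
  k1 = f(1.000000, -0.460000) = -2.448400
  k2 = f(1.190000, -0.925196) = -3.271202
  u ← -0.460000 + (0.19/2)·(-2.448400 + (-3.271202)) = -1.003362
u(1.19) ≈ -1.0034

-1.0034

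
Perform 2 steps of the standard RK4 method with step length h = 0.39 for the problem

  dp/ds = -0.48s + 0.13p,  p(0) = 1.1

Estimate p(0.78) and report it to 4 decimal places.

1.0663

RK4: k1 = f(s_n, p_n); k2 = f(s_n + h/2, p_n + (h/2)·k1); k3 = f(s_n + h/2, p_n + (h/2)·k2); k4 = f(s_n + h, p_n + h·k3); p_{n+1} = p_n + (h/6)·(k1 + 2k2 + 2k3 + k4).
s=0.000000, p=1.100000:
  k1 = f(0.000000, 1.100000) = 0.143000
  k2 = f(0.195000, 1.127885) = 0.053025
  k3 = f(0.195000, 1.110340) = 0.050744
  k4 = f(0.390000, 1.119790) = -0.041627
  p ← 1.100000 + (0.39/6)·(k1 + 2k2 + 2k3 + k4) = 1.120079
s=0.390000, p=1.120079:
  k1 = f(0.390000, 1.120079) = -0.041590
  k2 = f(0.585000, 1.111969) = -0.136244
  k3 = f(0.585000, 1.093512) = -0.138643
  k4 = f(0.780000, 1.066008) = -0.235819
  p ← 1.120079 + (0.39/6)·(k1 + 2k2 + 2k3 + k4) = 1.066312
p(0.78) ≈ 1.0663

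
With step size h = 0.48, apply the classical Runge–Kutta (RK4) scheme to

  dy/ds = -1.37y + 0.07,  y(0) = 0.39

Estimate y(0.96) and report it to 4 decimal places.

0.1424

RK4: k1 = f(s_n, y_n); k2 = f(s_n + h/2, y_n + (h/2)·k1); k3 = f(s_n + h/2, y_n + (h/2)·k2); k4 = f(s_n + h, y_n + h·k3); y_{n+1} = y_n + (h/6)·(k1 + 2k2 + 2k3 + k4).
s=0.000000, y=0.390000:
  k1 = f(0.000000, 0.390000) = -0.464300
  k2 = f(0.240000, 0.278568) = -0.311638
  k3 = f(0.240000, 0.315207) = -0.361833
  k4 = f(0.480000, 0.216320) = -0.226358
  y ← 0.390000 + (0.48/6)·(k1 + 2k2 + 2k3 + k4) = 0.226992
s=0.480000, y=0.226992:
  k1 = f(0.480000, 0.226992) = -0.240979
  k2 = f(0.720000, 0.169157) = -0.161745
  k3 = f(0.720000, 0.188173) = -0.187797
  k4 = f(0.960000, 0.136849) = -0.117483
  y ← 0.226992 + (0.48/6)·(k1 + 2k2 + 2k3 + k4) = 0.142388
y(0.96) ≈ 0.1424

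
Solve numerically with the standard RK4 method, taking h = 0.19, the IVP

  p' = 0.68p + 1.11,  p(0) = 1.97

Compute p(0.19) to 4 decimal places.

RK4: k1 = f(t_n, p_n); k2 = f(t_n + h/2, p_n + (h/2)·k1); k3 = f(t_n + h/2, p_n + (h/2)·k2); k4 = f(t_n + h, p_n + h·k3); p_{n+1} = p_n + (h/6)·(k1 + 2k2 + 2k3 + k4).
t=0.000000, p=1.970000:
  k1 = f(0.000000, 1.970000) = 2.449600
  k2 = f(0.095000, 2.202712) = 2.607844
  k3 = f(0.095000, 2.217745) = 2.618067
  k4 = f(0.190000, 2.467433) = 2.787854
  p ← 1.970000 + (0.19/6)·(k1 + 2k2 + 2k3 + k4) = 2.466827
p(0.19) ≈ 2.4668

2.4668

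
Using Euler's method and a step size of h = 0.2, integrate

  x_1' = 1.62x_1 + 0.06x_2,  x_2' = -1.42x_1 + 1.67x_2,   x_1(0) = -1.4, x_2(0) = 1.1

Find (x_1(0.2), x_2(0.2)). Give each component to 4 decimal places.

-1.8404, 1.8650

Euler on (x_1,x_2): x_1_{n+1} = x_1_n + h·x_1', x_2_{n+1} = x_2_n + h·x_2'.
0.000000: (-1.400000, 1.100000); f=(-2.202000, 3.825000) → (-1.840400, 1.865000)
(x_1(0.2), x_2(0.2)) ≈ (-1.8404, 1.8650)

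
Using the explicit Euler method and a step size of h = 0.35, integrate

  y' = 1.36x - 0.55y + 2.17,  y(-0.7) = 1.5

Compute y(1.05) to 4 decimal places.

Euler: y_{n+1} = y_n + h·f(x_n, y_n).
x=-0.700000, y=1.500000: f=0.393000 → y ← 1.500000 + 0.35·0.393000 = 1.637550
x=-0.350000, y=1.637550: f=0.793347 → y ← 1.637550 + 0.35·0.793347 = 1.915222
x=0.000000, y=1.915222: f=1.116628 → y ← 1.915222 + 0.35·1.116628 = 2.306041
x=0.350000, y=2.306041: f=1.377677 → y ← 2.306041 + 0.35·1.377677 = 2.788228
x=0.700000, y=2.788228: f=1.588474 → y ← 2.788228 + 0.35·1.588474 = 3.344194
y(1.05) ≈ 3.3442

3.3442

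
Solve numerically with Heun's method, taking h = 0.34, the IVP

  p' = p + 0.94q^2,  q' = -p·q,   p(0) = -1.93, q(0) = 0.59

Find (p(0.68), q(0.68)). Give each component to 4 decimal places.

-2.3756, 2.7632

Heun on (p,q): k1 = f(t_n, state_n); k2 = f(t_n + h, state_n + h·k1); state_{n+1} = state_n + (h/2)·(k1 + k2).
0.000000: (-1.930000, 0.590000)
  k1 = (-1.602786, 1.138700)
  predictor → (-2.474947, 0.977158)
  k2 = (-1.577400, 2.418414)
  → (-2.470632, 1.194709)
0.340000: (-2.470632, 1.194709)
  k1 = (-1.128941, 2.951687)
  predictor → (-2.854471, 2.198283)
  k2 = (1.688030, 6.274936)
  → (-2.375586, 2.763235)
(p(0.68), q(0.68)) ≈ (-2.3756, 2.7632)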